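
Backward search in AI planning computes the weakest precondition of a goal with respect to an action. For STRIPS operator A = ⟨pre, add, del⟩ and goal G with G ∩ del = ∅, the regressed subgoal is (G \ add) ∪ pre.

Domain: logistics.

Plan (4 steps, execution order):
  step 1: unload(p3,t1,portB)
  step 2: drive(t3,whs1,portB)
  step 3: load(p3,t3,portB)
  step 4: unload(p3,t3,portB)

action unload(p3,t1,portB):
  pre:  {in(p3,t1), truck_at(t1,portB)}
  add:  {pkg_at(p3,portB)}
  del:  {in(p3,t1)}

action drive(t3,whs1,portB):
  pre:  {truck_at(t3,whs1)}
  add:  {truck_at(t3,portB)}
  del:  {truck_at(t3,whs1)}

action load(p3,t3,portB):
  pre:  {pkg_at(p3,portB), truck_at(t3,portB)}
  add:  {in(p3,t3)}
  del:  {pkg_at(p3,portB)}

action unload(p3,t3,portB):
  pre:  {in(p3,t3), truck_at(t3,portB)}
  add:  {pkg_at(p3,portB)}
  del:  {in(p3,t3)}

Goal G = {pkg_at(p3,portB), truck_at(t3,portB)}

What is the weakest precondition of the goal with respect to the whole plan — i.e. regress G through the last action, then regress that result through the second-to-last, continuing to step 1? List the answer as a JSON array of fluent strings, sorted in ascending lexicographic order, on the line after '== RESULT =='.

Regress step by step:
  through step 4 (unload(p3,t3,portB)): drop {pkg_at(p3,portB)}, keep {truck_at(t3,portB)}, require {in(p3,t3), truck_at(t3,portB)}
    → {in(p3,t3), truck_at(t3,portB)}
  through step 3 (load(p3,t3,portB)): drop {in(p3,t3)}, keep {truck_at(t3,portB)}, require {pkg_at(p3,portB), truck_at(t3,portB)}
    → {pkg_at(p3,portB), truck_at(t3,portB)}
  through step 2 (drive(t3,whs1,portB)): drop {truck_at(t3,portB)}, keep {pkg_at(p3,portB)}, require {truck_at(t3,whs1)}
    → {pkg_at(p3,portB), truck_at(t3,whs1)}
  through step 1 (unload(p3,t1,portB)): drop {pkg_at(p3,portB)}, keep {truck_at(t3,whs1)}, require {in(p3,t1), truck_at(t1,portB)}
    → {in(p3,t1), truck_at(t1,portB), truck_at(t3,whs1)}

== RESULT ==
["in(p3,t1)", "truck_at(t1,portB)", "truck_at(t3,whs1)"]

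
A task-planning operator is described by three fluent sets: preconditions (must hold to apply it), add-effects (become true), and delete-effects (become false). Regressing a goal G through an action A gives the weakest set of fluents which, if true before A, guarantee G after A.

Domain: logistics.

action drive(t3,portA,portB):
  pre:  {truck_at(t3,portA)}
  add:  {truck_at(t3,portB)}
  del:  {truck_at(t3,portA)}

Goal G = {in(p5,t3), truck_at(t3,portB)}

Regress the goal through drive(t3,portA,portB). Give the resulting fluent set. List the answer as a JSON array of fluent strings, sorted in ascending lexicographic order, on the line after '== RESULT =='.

Compute (G \ add) ∪ pre:
  G ∩ del = {}  (empty — regression defined)
  G \ add = {in(p5,t3), truck_at(t3,portB)} \ {truck_at(t3,portB)} = {in(p5,t3)}
  ∪ pre   = {in(p5,t3)} ∪ {truck_at(t3,portA)}
          = {in(p5,t3), truck_at(t3,portA)}

== RESULT ==
["in(p5,t3)", "truck_at(t3,portA)"]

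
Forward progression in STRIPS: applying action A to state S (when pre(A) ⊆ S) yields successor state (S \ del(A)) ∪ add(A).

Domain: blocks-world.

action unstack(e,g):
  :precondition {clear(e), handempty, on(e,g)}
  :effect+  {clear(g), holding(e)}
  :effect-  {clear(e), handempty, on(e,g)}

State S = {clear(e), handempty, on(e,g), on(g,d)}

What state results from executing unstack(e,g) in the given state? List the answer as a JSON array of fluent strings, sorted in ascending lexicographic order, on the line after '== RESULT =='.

Compute (S \ del) ∪ add:
  pre ⊆ S: {clear(e), handempty, on(e,g)} ⊆ S  — applicable
  S \ del = {on(g,d)}
  ∪ add   = {clear(g), holding(e), on(g,d)}

== RESULT ==
["clear(g)", "holding(e)", "on(g,d)"]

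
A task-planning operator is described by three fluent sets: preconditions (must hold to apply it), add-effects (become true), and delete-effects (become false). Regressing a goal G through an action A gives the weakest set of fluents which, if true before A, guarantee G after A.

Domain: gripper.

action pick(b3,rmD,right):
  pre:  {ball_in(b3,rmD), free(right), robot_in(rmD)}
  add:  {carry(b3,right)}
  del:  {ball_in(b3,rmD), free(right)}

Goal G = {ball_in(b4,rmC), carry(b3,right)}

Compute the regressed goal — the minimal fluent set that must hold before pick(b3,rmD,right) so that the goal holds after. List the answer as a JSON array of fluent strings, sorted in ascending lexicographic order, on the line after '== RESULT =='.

Regress:
  G ∩ del = {}  (empty — regression defined)
  G \ add = {ball_in(b4,rmC), carry(b3,right)} \ {carry(b3,right)} = {ball_in(b4,rmC)}
  ∪ pre   = {ball_in(b4,rmC)} ∪ {ball_in(b3,rmD), free(right), robot_in(rmD)}
          = {ball_in(b3,rmD), ball_in(b4,rmC), free(right), robot_in(rmD)}

== RESULT ==
["ball_in(b3,rmD)", "ball_in(b4,rmC)", "free(right)", "robot_in(rmD)"]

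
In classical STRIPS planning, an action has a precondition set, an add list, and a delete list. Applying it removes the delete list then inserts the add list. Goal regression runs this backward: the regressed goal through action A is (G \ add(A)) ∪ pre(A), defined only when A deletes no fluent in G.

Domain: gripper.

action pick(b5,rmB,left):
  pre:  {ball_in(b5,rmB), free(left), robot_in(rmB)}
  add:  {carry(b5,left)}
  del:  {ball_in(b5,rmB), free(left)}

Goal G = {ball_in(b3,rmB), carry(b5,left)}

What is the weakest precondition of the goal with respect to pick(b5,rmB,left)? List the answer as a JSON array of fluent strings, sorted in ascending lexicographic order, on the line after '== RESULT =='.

Compute (G \ add) ∪ pre:
  G ∩ del = {}  (empty — regression defined)
  G \ add = {ball_in(b3,rmB), carry(b5,left)} \ {carry(b5,left)} = {ball_in(b3,rmB)}
  ∪ pre   = {ball_in(b3,rmB)} ∪ {ball_in(b5,rmB), free(left), robot_in(rmB)}
          = {ball_in(b3,rmB), ball_in(b5,rmB), free(left), robot_in(rmB)}

== RESULT ==
["ball_in(b3,rmB)", "ball_in(b5,rmB)", "free(left)", "robot_in(rmB)"]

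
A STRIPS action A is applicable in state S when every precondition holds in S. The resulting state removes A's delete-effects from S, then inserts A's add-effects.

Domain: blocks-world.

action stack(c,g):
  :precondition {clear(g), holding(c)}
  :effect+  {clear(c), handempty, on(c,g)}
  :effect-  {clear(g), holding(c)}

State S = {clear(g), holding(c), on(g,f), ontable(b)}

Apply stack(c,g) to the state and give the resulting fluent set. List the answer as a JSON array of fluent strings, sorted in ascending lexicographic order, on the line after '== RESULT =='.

Progress:
  pre ⊆ S: {clear(g), holding(c)} ⊆ S  — applicable
  S \ del = {on(g,f), ontable(b)}
  ∪ add   = {clear(c), handempty, on(c,g), on(g,f), ontable(b)}

== RESULT ==
["clear(c)", "handempty", "on(c,g)", "on(g,f)", "ontable(b)"]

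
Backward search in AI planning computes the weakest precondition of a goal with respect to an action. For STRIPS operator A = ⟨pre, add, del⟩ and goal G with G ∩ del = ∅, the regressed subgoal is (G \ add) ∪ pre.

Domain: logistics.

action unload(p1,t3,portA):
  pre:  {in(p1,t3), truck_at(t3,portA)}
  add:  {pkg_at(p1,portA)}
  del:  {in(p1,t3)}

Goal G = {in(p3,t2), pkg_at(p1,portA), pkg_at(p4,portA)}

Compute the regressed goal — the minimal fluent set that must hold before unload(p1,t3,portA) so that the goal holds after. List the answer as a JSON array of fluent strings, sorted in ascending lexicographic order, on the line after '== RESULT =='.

Compute (G \ add) ∪ pre:
  G ∩ del = {}  (empty — regression defined)
  G \ add = {in(p3,t2), pkg_at(p1,portA), pkg_at(p4,portA)} \ {pkg_at(p1,portA)} = {in(p3,t2), pkg_at(p4,portA)}
  ∪ pre   = {in(p3,t2), pkg_at(p4,portA)} ∪ {in(p1,t3), truck_at(t3,portA)}
          = {in(p1,t3), in(p3,t2), pkg_at(p4,portA), truck_at(t3,portA)}

== RESULT ==
["in(p1,t3)", "in(p3,t2)", "pkg_at(p4,portA)", "truck_at(t3,portA)"]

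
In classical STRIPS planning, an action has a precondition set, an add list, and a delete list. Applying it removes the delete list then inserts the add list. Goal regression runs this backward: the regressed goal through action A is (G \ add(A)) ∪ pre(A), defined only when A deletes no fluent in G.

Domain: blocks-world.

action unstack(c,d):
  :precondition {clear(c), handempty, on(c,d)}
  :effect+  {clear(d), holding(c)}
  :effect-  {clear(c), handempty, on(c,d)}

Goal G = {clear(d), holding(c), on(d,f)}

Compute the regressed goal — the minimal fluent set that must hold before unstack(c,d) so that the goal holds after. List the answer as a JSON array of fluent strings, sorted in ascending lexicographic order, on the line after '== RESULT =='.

Compute (G \ add) ∪ pre:
  G ∩ del = {}  (empty — regression defined)
  G \ add = {clear(d), holding(c), on(d,f)} \ {clear(d), holding(c)} = {on(d,f)}
  ∪ pre   = {on(d,f)} ∪ {clear(c), handempty, on(c,d)}
          = {clear(c), handempty, on(c,d), on(d,f)}

== RESULT ==
["clear(c)", "handempty", "on(c,d)", "on(d,f)"]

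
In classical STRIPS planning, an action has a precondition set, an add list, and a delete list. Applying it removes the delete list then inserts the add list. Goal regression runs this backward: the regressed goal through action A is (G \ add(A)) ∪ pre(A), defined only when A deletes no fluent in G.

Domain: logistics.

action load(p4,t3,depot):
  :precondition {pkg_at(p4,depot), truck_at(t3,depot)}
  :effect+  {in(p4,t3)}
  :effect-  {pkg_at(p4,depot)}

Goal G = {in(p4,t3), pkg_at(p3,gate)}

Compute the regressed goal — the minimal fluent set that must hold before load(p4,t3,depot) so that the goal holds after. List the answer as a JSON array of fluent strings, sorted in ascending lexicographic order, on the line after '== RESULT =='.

Regress:
  G ∩ del = {}  (empty — regression defined)
  G \ add = {in(p4,t3), pkg_at(p3,gate)} \ {in(p4,t3)} = {pkg_at(p3,gate)}
  ∪ pre   = {pkg_at(p3,gate)} ∪ {pkg_at(p4,depot), truck_at(t3,depot)}
          = {pkg_at(p3,gate), pkg_at(p4,depot), truck_at(t3,depot)}

== RESULT ==
["pkg_at(p3,gate)", "pkg_at(p4,depot)", "truck_at(t3,depot)"]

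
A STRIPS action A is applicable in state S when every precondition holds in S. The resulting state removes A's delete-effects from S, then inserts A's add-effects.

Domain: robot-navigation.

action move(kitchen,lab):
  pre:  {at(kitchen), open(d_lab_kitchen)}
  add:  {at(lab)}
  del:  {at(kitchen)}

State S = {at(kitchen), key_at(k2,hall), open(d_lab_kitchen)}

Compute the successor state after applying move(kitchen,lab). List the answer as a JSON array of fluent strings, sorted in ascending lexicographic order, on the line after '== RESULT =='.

Compute (S \ del) ∪ add:
  pre ⊆ S: {at(kitchen), open(d_lab_kitchen)} ⊆ S  — applicable
  S \ del = {key_at(k2,hall), open(d_lab_kitchen)}
  ∪ add   = {at(lab), key_at(k2,hall), open(d_lab_kitchen)}

== RESULT ==
["at(lab)", "key_at(k2,hall)", "open(d_lab_kitchen)"]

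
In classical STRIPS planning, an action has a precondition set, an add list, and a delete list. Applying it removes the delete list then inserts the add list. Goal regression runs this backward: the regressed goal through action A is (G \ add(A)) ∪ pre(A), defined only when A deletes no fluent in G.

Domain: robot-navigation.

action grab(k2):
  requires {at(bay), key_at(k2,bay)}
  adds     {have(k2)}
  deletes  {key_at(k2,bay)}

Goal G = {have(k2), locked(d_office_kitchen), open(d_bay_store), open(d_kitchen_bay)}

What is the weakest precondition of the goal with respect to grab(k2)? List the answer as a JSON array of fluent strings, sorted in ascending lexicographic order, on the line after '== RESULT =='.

Regress:
  G ∩ del = {}  (empty — regression defined)
  G \ add = {have(k2), locked(d_office_kitchen), open(d_bay_store), open(d_kitchen_bay)} \ {have(k2)} = {locked(d_office_kitchen), open(d_bay_store), open(d_kitchen_bay)}
  ∪ pre   = {locked(d_office_kitchen), open(d_bay_store), open(d_kitchen_bay)} ∪ {at(bay), key_at(k2,bay)}
          = {at(bay), key_at(k2,bay), locked(d_office_kitchen), open(d_bay_store), open(d_kitchen_bay)}

== RESULT ==
["at(bay)", "key_at(k2,bay)", "locked(d_office_kitchen)", "open(d_bay_store)", "open(d_kitchen_bay)"]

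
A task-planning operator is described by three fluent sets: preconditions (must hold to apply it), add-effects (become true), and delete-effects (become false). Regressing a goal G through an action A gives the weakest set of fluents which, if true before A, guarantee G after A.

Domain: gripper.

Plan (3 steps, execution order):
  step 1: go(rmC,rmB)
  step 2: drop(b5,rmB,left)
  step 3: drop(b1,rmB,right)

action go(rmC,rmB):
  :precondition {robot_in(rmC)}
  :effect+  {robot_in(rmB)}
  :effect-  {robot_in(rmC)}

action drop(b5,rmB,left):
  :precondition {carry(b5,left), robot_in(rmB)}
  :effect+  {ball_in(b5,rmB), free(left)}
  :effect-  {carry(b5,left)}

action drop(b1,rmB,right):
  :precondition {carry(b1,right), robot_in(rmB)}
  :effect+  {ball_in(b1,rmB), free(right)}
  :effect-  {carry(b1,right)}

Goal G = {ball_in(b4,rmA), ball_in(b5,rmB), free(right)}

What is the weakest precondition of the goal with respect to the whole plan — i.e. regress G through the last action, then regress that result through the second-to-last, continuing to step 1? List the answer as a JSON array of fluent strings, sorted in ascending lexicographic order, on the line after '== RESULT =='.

Work backward from the goal:
  through step 3 (drop(b1,rmB,right)): drop {free(right)}, keep {ball_in(b4,rmA), ball_in(b5,rmB)}, require {carry(b1,right), robot_in(rmB)}
    → {ball_in(b4,rmA), ball_in(b5,rmB), carry(b1,right), robot_in(rmB)}
  through step 2 (drop(b5,rmB,left)): drop {ball_in(b5,rmB)}, keep {ball_in(b4,rmA), carry(b1,right), robot_in(rmB)}, require {carry(b5,left), robot_in(rmB)}
    → {ball_in(b4,rmA), carry(b1,right), carry(b5,left), robot_in(rmB)}
  through step 1 (go(rmC,rmB)): drop {robot_in(rmB)}, keep {ball_in(b4,rmA), carry(b1,right), carry(b5,left)}, require {robot_in(rmC)}
    → {ball_in(b4,rmA), carry(b1,right), carry(b5,left), robot_in(rmC)}

== RESULT ==
["ball_in(b4,rmA)", "carry(b1,right)", "carry(b5,left)", "robot_in(rmC)"]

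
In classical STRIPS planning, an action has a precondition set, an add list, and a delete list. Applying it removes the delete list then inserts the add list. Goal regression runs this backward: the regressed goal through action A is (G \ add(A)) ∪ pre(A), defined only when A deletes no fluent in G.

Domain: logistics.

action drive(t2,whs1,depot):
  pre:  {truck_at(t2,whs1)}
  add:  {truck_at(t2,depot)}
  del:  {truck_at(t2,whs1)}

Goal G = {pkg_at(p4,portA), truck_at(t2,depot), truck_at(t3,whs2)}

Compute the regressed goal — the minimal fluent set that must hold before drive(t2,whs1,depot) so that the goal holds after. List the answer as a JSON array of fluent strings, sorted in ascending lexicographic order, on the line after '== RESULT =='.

Compute (G \ add) ∪ pre:
  G ∩ del = {}  (empty — regression defined)
  G \ add = {pkg_at(p4,portA), truck_at(t2,depot), truck_at(t3,whs2)} \ {truck_at(t2,depot)} = {pkg_at(p4,portA), truck_at(t3,whs2)}
  ∪ pre   = {pkg_at(p4,portA), truck_at(t3,whs2)} ∪ {truck_at(t2,whs1)}
          = {pkg_at(p4,portA), truck_at(t2,whs1), truck_at(t3,whs2)}

== RESULT ==
["pkg_at(p4,portA)", "truck_at(t2,whs1)", "truck_at(t3,whs2)"]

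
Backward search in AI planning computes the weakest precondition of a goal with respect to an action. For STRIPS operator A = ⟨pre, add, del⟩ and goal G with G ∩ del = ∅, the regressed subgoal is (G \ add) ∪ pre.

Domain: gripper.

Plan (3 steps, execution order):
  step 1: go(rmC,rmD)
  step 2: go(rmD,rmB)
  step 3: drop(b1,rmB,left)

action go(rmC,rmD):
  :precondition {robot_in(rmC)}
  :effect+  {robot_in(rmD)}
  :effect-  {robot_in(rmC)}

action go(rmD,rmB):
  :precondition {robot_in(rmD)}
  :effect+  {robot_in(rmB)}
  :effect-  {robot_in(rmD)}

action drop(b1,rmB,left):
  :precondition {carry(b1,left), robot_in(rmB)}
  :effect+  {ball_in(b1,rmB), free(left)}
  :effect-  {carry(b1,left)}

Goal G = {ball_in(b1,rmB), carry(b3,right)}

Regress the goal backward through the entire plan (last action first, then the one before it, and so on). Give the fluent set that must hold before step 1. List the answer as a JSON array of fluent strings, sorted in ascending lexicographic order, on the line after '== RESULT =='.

Work backward from the goal:
  through step 3 (drop(b1,rmB,left)): drop {ball_in(b1,rmB)}, keep {carry(b3,right)}, require {carry(b1,left), robot_in(rmB)}
    → {carry(b1,left), carry(b3,right), robot_in(rmB)}
  through step 2 (go(rmD,rmB)): drop {robot_in(rmB)}, keep {carry(b1,left), carry(b3,right)}, require {robot_in(rmD)}
    → {carry(b1,left), carry(b3,right), robot_in(rmD)}
  through step 1 (go(rmC,rmD)): drop {robot_in(rmD)}, keep {carry(b1,left), carry(b3,right)}, require {robot_in(rmC)}
    → {carry(b1,left), carry(b3,right), robot_in(rmC)}

== RESULT ==
["carry(b1,left)", "carry(b3,right)", "robot_in(rmC)"]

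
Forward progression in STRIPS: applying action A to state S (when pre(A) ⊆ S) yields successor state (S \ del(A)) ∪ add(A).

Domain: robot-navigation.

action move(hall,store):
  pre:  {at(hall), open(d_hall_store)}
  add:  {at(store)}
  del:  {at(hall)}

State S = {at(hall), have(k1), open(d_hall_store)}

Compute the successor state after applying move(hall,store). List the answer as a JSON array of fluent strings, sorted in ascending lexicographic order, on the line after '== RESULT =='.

Progress:
  pre ⊆ S: {at(hall), open(d_hall_store)} ⊆ S  — applicable
  S \ del = {have(k1), open(d_hall_store)}
  ∪ add   = {at(store), have(k1), open(d_hall_store)}

== RESULT ==
["at(store)", "have(k1)", "open(d_hall_store)"]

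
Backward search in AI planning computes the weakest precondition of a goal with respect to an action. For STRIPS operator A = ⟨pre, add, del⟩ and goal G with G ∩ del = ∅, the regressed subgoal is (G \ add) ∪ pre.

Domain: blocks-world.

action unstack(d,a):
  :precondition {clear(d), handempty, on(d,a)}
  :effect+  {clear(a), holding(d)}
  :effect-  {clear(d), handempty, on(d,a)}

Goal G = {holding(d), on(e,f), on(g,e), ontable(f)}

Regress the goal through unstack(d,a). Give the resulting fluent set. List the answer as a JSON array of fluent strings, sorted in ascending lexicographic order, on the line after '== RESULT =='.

Regress:
  G ∩ del = {}  (empty — regression defined)
  G \ add = {holding(d), on(e,f), on(g,e), ontable(f)} \ {clear(a), holding(d)} = {on(e,f), on(g,e), ontable(f)}
  ∪ pre   = {on(e,f), on(g,e), ontable(f)} ∪ {clear(d), handempty, on(d,a)}
          = {clear(d), handempty, on(d,a), on(e,f), on(g,e), ontable(f)}

== RESULT ==
["clear(d)", "handempty", "on(d,a)", "on(e,f)", "on(g,e)", "ontable(f)"]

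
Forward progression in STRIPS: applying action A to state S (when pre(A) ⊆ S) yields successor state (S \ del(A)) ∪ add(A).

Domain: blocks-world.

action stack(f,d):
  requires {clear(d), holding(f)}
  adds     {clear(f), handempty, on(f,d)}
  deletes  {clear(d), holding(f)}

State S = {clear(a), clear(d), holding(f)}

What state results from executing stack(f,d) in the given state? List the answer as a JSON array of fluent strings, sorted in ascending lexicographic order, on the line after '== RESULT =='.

Progress:
  pre ⊆ S: {clear(d), holding(f)} ⊆ S  — applicable
  S \ del = {clear(a)}
  ∪ add   = {clear(a), clear(f), handempty, on(f,d)}

== RESULT ==
["clear(a)", "clear(f)", "handempty", "on(f,d)"]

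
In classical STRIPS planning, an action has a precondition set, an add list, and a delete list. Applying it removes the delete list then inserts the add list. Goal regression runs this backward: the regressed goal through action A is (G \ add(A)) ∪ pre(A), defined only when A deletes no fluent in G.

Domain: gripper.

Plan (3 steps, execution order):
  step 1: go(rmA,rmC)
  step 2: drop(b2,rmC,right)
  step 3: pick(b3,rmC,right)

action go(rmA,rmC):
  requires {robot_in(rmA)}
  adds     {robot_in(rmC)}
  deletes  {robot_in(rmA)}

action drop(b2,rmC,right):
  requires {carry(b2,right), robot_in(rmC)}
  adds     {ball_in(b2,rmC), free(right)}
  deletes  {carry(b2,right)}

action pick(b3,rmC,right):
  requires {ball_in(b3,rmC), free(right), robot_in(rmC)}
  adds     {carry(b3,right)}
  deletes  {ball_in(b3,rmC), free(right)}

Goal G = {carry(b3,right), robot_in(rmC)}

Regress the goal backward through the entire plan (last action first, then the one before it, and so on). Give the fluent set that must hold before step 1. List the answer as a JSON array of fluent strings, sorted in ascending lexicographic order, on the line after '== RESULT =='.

Regress step by step:
  through step 3 (pick(b3,rmC,right)): drop {carry(b3,right)}, keep {robot_in(rmC)}, require {ball_in(b3,rmC), free(right), robot_in(rmC)}
    → {ball_in(b3,rmC), free(right), robot_in(rmC)}
  through step 2 (drop(b2,rmC,right)): drop {free(right)}, keep {ball_in(b3,rmC), robot_in(rmC)}, require {carry(b2,right), robot_in(rmC)}
    → {ball_in(b3,rmC), carry(b2,right), robot_in(rmC)}
  through step 1 (go(rmA,rmC)): drop {robot_in(rmC)}, keep {ball_in(b3,rmC), carry(b2,right)}, require {robot_in(rmA)}
    → {ball_in(b3,rmC), carry(b2,right), robot_in(rmA)}

== RESULT ==
["ball_in(b3,rmC)", "carry(b2,right)", "robot_in(rmA)"]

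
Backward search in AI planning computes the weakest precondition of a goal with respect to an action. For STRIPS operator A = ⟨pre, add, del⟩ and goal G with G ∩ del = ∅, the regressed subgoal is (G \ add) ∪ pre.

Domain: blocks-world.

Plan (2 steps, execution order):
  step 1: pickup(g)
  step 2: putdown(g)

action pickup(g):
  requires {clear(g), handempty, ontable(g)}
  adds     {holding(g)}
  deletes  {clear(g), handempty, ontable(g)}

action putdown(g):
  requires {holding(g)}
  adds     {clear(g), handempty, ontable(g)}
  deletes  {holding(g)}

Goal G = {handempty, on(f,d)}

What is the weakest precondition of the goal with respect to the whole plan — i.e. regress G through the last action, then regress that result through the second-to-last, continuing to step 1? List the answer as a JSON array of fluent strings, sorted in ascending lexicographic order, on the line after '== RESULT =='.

Work backward from the goal:
  through step 2 (putdown(g)): drop {handempty}, keep {on(f,d)}, require {holding(g)}
    → {holding(g), on(f,d)}
  through step 1 (pickup(g)): drop {holding(g)}, keep {on(f,d)}, require {clear(g), handempty, ontable(g)}
    → {clear(g), handempty, on(f,d), ontable(g)}

== RESULT ==
["clear(g)", "handempty", "on(f,d)", "ontable(g)"]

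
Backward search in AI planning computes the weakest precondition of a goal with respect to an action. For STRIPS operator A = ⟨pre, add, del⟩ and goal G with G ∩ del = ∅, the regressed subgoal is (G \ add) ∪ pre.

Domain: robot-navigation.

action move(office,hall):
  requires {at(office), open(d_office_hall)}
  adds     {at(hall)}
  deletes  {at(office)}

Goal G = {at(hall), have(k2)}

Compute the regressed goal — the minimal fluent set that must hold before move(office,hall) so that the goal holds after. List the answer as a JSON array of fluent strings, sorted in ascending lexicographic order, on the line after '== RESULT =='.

Regress:
  G ∩ del = {}  (empty — regression defined)
  G \ add = {at(hall), have(k2)} \ {at(hall)} = {have(k2)}
  ∪ pre   = {have(k2)} ∪ {at(office), open(d_office_hall)}
          = {at(office), have(k2), open(d_office_hall)}

== RESULT ==
["at(office)", "have(k2)", "open(d_office_hall)"]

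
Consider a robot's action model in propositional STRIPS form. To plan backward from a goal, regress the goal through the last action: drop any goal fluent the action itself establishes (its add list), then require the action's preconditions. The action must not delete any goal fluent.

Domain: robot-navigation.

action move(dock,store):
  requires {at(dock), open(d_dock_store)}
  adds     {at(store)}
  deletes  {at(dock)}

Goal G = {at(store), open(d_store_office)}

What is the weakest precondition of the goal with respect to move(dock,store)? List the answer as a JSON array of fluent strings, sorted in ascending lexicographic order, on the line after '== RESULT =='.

Compute (G \ add) ∪ pre:
  G ∩ del = {}  (empty — regression defined)
  G \ add = {at(store), open(d_store_office)} \ {at(store)} = {open(d_store_office)}
  ∪ pre   = {open(d_store_office)} ∪ {at(dock), open(d_dock_store)}
          = {at(dock), open(d_dock_store), open(d_store_office)}

== RESULT ==
["at(dock)", "open(d_dock_store)", "open(d_store_office)"]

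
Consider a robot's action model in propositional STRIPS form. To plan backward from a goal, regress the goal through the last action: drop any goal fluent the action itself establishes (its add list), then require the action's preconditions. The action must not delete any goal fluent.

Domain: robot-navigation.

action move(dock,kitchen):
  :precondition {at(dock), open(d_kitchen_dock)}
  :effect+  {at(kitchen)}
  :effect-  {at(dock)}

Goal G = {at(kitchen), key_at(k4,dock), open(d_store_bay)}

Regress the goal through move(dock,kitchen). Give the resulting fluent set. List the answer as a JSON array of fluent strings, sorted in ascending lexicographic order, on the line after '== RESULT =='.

Compute (G \ add) ∪ pre:
  G ∩ del = {}  (empty — regression defined)
  G \ add = {at(kitchen), key_at(k4,dock), open(d_store_bay)} \ {at(kitchen)} = {key_at(k4,dock), open(d_store_bay)}
  ∪ pre   = {key_at(k4,dock), open(d_store_bay)} ∪ {at(dock), open(d_kitchen_dock)}
          = {at(dock), key_at(k4,dock), open(d_kitchen_dock), open(d_store_bay)}

== RESULT ==
["at(dock)", "key_at(k4,dock)", "open(d_kitchen_dock)", "open(d_store_bay)"]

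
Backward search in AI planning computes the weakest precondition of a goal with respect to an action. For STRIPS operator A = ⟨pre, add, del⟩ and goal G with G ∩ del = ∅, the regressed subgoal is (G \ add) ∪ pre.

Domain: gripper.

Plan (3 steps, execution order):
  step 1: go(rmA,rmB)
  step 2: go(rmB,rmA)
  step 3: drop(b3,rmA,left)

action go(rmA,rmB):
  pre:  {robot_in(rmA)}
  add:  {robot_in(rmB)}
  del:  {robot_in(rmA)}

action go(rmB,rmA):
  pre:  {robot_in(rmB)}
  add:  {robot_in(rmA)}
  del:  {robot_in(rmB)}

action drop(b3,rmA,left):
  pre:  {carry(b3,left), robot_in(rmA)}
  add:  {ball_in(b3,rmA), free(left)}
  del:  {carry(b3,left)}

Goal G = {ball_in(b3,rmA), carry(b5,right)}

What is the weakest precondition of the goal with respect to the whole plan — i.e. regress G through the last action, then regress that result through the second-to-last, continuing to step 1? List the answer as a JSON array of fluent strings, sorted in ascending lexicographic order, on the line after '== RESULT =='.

Regress step by step:
  through step 3 (drop(b3,rmA,left)): drop {ball_in(b3,rmA)}, keep {carry(b5,right)}, require {carry(b3,left), robot_in(rmA)}
    → {carry(b3,left), carry(b5,right), robot_in(rmA)}
  through step 2 (go(rmB,rmA)): drop {robot_in(rmA)}, keep {carry(b3,left), carry(b5,right)}, require {robot_in(rmB)}
    → {carry(b3,left), carry(b5,right), robot_in(rmB)}
  through step 1 (go(rmA,rmB)): drop {robot_in(rmB)}, keep {carry(b3,left), carry(b5,right)}, require {robot_in(rmA)}
    → {carry(b3,left), carry(b5,right), robot_in(rmA)}

== RESULT ==
["carry(b3,left)", "carry(b5,right)", "robot_in(rmA)"]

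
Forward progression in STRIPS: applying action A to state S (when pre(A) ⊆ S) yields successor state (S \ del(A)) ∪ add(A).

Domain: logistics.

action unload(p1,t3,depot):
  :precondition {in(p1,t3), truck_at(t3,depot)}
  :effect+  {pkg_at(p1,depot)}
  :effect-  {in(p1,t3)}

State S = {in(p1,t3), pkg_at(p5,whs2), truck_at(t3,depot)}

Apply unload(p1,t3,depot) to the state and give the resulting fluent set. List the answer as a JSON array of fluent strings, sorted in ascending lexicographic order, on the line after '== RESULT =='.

Progress:
  pre ⊆ S: {in(p1,t3), truck_at(t3,depot)} ⊆ S  — applicable
  S \ del = {pkg_at(p5,whs2), truck_at(t3,depot)}
  ∪ add   = {pkg_at(p1,depot), pkg_at(p5,whs2), truck_at(t3,depot)}

== RESULT ==
["pkg_at(p1,depot)", "pkg_at(p5,whs2)", "truck_at(t3,depot)"]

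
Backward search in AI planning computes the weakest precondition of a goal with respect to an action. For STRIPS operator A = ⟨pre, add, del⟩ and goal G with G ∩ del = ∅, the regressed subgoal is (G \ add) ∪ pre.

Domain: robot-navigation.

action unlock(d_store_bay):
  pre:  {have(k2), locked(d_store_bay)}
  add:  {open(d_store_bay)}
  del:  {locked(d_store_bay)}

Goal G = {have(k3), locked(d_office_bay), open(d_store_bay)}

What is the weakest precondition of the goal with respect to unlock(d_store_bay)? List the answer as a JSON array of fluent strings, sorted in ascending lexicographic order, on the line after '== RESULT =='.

Compute (G \ add) ∪ pre:
  G ∩ del = {}  (empty — regression defined)
  G \ add = {have(k3), locked(d_office_bay), open(d_store_bay)} \ {open(d_store_bay)} = {have(k3), locked(d_office_bay)}
  ∪ pre   = {have(k3), locked(d_office_bay)} ∪ {have(k2), locked(d_store_bay)}
          = {have(k2), have(k3), locked(d_office_bay), locked(d_store_bay)}

== RESULT ==
["have(k2)", "have(k3)", "locked(d_office_bay)", "locked(d_store_bay)"]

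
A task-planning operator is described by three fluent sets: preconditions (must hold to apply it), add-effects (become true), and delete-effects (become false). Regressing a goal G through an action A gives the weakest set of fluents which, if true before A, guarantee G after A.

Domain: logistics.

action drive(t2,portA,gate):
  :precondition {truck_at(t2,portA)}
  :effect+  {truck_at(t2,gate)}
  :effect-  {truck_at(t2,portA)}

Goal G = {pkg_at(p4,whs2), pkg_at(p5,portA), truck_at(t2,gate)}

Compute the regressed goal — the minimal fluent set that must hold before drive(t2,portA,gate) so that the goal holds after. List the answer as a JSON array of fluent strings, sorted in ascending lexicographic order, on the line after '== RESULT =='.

Regress:
  G ∩ del = {}  (empty — regression defined)
  G \ add = {pkg_at(p4,whs2), pkg_at(p5,portA), truck_at(t2,gate)} \ {truck_at(t2,gate)} = {pkg_at(p4,whs2), pkg_at(p5,portA)}
  ∪ pre   = {pkg_at(p4,whs2), pkg_at(p5,portA)} ∪ {truck_at(t2,portA)}
          = {pkg_at(p4,whs2), pkg_at(p5,portA), truck_at(t2,portA)}

== RESULT ==
["pkg_at(p4,whs2)", "pkg_at(p5,portA)", "truck_at(t2,portA)"]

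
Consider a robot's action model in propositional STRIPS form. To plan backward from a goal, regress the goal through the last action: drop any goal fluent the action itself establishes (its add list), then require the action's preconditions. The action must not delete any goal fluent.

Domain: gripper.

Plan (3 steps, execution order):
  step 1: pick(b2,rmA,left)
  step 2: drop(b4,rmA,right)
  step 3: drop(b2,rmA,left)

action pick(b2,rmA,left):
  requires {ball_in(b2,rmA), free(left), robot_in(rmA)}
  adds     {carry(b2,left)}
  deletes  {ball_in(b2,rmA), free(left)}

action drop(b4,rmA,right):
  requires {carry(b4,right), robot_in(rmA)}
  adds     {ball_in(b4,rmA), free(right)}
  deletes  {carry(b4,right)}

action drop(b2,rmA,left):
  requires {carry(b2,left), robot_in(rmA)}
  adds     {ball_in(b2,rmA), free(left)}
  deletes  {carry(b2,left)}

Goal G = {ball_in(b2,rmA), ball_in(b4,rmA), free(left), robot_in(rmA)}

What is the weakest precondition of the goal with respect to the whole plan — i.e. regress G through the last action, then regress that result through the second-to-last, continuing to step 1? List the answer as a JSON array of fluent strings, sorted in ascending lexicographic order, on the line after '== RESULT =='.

Regress step by step:
  through step 3 (drop(b2,rmA,left)): drop {ball_in(b2,rmA), free(left)}, keep {ball_in(b4,rmA), robot_in(rmA)}, require {carry(b2,left), robot_in(rmA)}
    → {ball_in(b4,rmA), carry(b2,left), robot_in(rmA)}
  through step 2 (drop(b4,rmA,right)): drop {ball_in(b4,rmA)}, keep {carry(b2,left), robot_in(rmA)}, require {carry(b4,right), robot_in(rmA)}
    → {carry(b2,left), carry(b4,right), robot_in(rmA)}
  through step 1 (pick(b2,rmA,left)): drop {carry(b2,left)}, keep {carry(b4,right), robot_in(rmA)}, require {ball_in(b2,rmA), free(left), robot_in(rmA)}
    → {ball_in(b2,rmA), carry(b4,right), free(left), robot_in(rmA)}

== RESULT ==
["ball_in(b2,rmA)", "carry(b4,right)", "free(left)", "robot_in(rmA)"]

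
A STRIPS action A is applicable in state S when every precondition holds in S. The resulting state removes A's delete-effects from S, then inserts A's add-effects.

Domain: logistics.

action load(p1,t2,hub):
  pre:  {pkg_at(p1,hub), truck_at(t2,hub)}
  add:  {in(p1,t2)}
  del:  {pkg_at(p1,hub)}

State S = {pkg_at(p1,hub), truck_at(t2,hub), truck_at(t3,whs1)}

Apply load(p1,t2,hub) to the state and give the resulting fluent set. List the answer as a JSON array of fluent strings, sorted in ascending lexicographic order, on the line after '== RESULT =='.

Progress:
  pre ⊆ S: {pkg_at(p1,hub), truck_at(t2,hub)} ⊆ S  — applicable
  S \ del = {truck_at(t2,hub), truck_at(t3,whs1)}
  ∪ add   = {in(p1,t2), truck_at(t2,hub), truck_at(t3,whs1)}

== RESULT ==
["in(p1,t2)", "truck_at(t2,hub)", "truck_at(t3,whs1)"]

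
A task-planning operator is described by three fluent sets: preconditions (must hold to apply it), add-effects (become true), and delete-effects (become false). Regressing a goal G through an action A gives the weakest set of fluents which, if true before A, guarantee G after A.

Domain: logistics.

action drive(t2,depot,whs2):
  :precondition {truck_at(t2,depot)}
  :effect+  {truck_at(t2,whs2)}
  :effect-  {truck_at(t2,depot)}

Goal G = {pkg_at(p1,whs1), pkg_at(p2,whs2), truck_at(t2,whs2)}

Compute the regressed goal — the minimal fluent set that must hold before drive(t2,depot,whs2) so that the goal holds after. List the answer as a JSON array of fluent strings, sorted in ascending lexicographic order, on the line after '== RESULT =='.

Compute (G \ add) ∪ pre:
  G ∩ del = {}  (empty — regression defined)
  G \ add = {pkg_at(p1,whs1), pkg_at(p2,whs2), truck_at(t2,whs2)} \ {truck_at(t2,whs2)} = {pkg_at(p1,whs1), pkg_at(p2,whs2)}
  ∪ pre   = {pkg_at(p1,whs1), pkg_at(p2,whs2)} ∪ {truck_at(t2,depot)}
          = {pkg_at(p1,whs1), pkg_at(p2,whs2), truck_at(t2,depot)}

== RESULT ==
["pkg_at(p1,whs1)", "pkg_at(p2,whs2)", "truck_at(t2,depot)"]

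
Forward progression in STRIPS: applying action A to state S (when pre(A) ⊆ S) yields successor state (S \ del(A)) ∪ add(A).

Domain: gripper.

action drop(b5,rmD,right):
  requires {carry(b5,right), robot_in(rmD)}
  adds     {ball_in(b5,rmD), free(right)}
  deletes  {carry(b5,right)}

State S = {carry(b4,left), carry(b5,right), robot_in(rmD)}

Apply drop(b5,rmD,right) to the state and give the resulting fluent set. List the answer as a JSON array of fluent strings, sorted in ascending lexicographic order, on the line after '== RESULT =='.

Compute (S \ del) ∪ add:
  pre ⊆ S: {carry(b5,right), robot_in(rmD)} ⊆ S  — applicable
  S \ del = {carry(b4,left), robot_in(rmD)}
  ∪ add   = {ball_in(b5,rmD), carry(b4,left), free(right), robot_in(rmD)}

== RESULT ==
["ball_in(b5,rmD)", "carry(b4,left)", "free(right)", "robot_in(rmD)"]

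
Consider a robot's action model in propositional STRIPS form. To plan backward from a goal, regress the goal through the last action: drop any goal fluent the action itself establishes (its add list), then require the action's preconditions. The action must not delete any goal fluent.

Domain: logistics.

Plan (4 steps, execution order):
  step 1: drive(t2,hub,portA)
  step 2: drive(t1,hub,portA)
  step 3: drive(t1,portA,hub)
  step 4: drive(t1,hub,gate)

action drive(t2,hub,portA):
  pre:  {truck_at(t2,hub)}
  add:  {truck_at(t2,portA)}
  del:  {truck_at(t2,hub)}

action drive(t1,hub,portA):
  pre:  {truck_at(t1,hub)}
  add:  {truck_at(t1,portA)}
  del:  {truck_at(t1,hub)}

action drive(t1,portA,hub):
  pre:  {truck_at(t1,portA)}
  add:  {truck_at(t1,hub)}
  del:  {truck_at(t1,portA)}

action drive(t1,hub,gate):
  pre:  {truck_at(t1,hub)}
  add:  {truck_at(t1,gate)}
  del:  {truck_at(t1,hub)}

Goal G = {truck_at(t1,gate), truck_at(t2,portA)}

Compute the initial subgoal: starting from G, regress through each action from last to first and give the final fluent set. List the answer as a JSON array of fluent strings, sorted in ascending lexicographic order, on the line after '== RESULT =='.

Work backward from the goal:
  through step 4 (drive(t1,hub,gate)): drop {truck_at(t1,gate)}, keep {truck_at(t2,portA)}, require {truck_at(t1,hub)}
    → {truck_at(t1,hub), truck_at(t2,portA)}
  through step 3 (drive(t1,portA,hub)): drop {truck_at(t1,hub)}, keep {truck_at(t2,portA)}, require {truck_at(t1,portA)}
    → {truck_at(t1,portA), truck_at(t2,portA)}
  through step 2 (drive(t1,hub,portA)): drop {truck_at(t1,portA)}, keep {truck_at(t2,portA)}, require {truck_at(t1,hub)}
    → {truck_at(t1,hub), truck_at(t2,portA)}
  through step 1 (drive(t2,hub,portA)): drop {truck_at(t2,portA)}, keep {truck_at(t1,hub)}, require {truck_at(t2,hub)}
    → {truck_at(t1,hub), truck_at(t2,hub)}

== RESULT ==
["truck_at(t1,hub)", "truck_at(t2,hub)"]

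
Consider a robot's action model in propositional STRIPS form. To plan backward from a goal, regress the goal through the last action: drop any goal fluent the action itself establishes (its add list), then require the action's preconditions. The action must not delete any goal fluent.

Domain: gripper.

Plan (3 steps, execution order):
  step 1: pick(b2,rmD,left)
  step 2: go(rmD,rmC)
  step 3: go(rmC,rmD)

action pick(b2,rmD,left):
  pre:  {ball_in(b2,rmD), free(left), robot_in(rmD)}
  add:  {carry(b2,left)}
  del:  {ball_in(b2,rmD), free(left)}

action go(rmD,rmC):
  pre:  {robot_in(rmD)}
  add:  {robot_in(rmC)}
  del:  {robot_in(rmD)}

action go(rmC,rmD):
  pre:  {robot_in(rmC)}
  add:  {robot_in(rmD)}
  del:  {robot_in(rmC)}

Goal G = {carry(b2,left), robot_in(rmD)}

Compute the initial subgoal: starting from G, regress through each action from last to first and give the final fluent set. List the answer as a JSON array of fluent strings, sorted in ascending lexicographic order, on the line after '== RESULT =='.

Work backward from the goal:
  through step 3 (go(rmC,rmD)): drop {robot_in(rmD)}, keep {carry(b2,left)}, require {robot_in(rmC)}
    → {carry(b2,left), robot_in(rmC)}
  through step 2 (go(rmD,rmC)): drop {robot_in(rmC)}, keep {carry(b2,left)}, require {robot_in(rmD)}
    → {carry(b2,left), robot_in(rmD)}
  through step 1 (pick(b2,rmD,left)): drop {carry(b2,left)}, keep {robot_in(rmD)}, require {ball_in(b2,rmD), free(left), robot_in(rmD)}
    → {ball_in(b2,rmD), free(left), robot_in(rmD)}

== RESULT ==
["ball_in(b2,rmD)", "free(left)", "robot_in(rmD)"]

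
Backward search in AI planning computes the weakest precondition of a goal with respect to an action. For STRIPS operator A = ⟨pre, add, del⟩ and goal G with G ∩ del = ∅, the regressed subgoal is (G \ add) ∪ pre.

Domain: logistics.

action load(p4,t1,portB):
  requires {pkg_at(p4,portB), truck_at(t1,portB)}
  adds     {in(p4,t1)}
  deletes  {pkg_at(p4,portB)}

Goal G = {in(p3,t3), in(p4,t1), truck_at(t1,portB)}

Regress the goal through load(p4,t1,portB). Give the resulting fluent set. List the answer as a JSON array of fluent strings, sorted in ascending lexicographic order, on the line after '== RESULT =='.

Regress:
  G ∩ del = {}  (empty — regression defined)
  G \ add = {in(p3,t3), in(p4,t1), truck_at(t1,portB)} \ {in(p4,t1)} = {in(p3,t3), truck_at(t1,portB)}
  ∪ pre   = {in(p3,t3), truck_at(t1,portB)} ∪ {pkg_at(p4,portB), truck_at(t1,portB)}
          = {in(p3,t3), pkg_at(p4,portB), truck_at(t1,portB)}

== RESULT ==
["in(p3,t3)", "pkg_at(p4,portB)", "truck_at(t1,portB)"]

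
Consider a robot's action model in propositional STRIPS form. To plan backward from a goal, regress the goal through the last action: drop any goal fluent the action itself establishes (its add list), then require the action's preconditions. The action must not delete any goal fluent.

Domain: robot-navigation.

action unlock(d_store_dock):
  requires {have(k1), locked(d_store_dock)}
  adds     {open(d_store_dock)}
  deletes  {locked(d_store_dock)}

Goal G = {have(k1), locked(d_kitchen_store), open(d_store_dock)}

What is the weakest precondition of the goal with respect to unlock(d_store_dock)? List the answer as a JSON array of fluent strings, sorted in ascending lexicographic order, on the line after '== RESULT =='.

Compute (G \ add) ∪ pre:
  G ∩ del = {}  (empty — regression defined)
  G \ add = {have(k1), locked(d_kitchen_store), open(d_store_dock)} \ {open(d_store_dock)} = {have(k1), locked(d_kitchen_store)}
  ∪ pre   = {have(k1), locked(d_kitchen_store)} ∪ {have(k1), locked(d_store_dock)}
          = {have(k1), locked(d_kitchen_store), locked(d_store_dock)}

== RESULT ==
["have(k1)", "locked(d_kitchen_store)", "locked(d_store_dock)"]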